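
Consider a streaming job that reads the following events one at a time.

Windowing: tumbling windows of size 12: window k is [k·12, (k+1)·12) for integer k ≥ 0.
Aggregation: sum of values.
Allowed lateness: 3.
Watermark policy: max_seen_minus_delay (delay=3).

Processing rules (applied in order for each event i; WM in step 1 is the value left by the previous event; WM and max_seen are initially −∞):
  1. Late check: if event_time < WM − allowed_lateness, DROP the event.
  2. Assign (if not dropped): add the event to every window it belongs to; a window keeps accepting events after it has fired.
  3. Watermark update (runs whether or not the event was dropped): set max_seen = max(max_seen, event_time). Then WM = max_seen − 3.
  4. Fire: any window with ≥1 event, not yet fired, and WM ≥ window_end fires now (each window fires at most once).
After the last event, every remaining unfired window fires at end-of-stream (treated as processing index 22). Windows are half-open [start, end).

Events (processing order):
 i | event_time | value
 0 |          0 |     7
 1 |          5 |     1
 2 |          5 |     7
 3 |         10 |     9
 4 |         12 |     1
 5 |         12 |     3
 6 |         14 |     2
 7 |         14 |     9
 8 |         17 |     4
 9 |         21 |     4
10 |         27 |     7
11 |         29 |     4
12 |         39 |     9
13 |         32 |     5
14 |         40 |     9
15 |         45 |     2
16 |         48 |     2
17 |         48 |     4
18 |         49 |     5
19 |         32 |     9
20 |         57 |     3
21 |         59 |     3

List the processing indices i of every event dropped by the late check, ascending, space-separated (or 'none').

13 19

i=0 t=0 v=7: → [0,12); WM=-3
i=1 t=5 v=1: → [0,12); WM=2
i=2 t=5 v=7: → [0,12); WM=2
i=3 t=10 v=9: → [0,12); WM=7
i=4 t=12 v=1: → [12,24); WM=9
i=5 t=12 v=3: → [12,24); WM=9
i=6 t=14 v=2: → [12,24); WM=11
i=7 t=14 v=9: → [12,24); WM=11
i=8 t=17 v=4: → [12,24); WM=14; [0,12) fires=24
i=9 t=21 v=4: → [12,24); WM=18
i=10 t=27 v=7: → [24,36); WM=24; [12,24) fires=23
i=11 t=29 v=4: → [24,36); WM=26
i=12 t=39 v=9: → [36,48); WM=36; [24,36) fires=11
i=13 t=32 v=5: DROP (t<36-3); WM=36
i=14 t=40 v=9: → [36,48); WM=37
i=15 t=45 v=2: → [36,48); WM=42
i=16 t=48 v=2: → [48,60); WM=45
i=17 t=48 v=4: → [48,60); WM=45
i=18 t=49 v=5: → [48,60); WM=46
i=19 t=32 v=9: DROP (t<46-3); WM=46
i=20 t=57 v=3: → [48,60); WM=54; [36,48) fires=20
i=21 t=59 v=3: → [48,60); WM=56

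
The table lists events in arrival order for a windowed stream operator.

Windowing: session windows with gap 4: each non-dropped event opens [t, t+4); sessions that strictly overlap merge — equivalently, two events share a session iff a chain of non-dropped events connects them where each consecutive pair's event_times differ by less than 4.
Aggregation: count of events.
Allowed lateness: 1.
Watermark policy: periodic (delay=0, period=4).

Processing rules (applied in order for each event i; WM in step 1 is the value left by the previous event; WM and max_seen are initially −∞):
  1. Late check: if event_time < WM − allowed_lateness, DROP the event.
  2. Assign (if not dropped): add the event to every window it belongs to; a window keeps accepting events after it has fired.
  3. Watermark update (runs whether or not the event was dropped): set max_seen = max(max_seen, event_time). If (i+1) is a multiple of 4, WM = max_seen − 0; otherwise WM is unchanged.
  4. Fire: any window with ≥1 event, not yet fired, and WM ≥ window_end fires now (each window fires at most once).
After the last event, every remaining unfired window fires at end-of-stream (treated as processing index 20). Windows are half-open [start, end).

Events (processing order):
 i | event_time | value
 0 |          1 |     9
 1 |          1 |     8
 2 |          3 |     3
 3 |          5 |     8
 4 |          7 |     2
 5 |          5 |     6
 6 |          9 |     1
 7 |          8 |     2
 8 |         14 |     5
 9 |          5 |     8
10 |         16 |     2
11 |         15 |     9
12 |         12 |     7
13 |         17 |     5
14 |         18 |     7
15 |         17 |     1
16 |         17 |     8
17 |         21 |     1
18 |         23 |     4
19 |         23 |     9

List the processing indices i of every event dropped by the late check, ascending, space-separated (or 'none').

9 12

i=0 t=1 v=9: → [1,5); WM=−∞
i=1 t=1 v=8: → [1,5); WM=−∞
i=2 t=3 v=3: → [1,7); WM=−∞
i=3 t=5 v=8: → [1,9); WM=5
i=4 t=7 v=2: → [1,11); WM=5
i=5 t=5 v=6: → [1,11); WM=5
i=6 t=9 v=1: → [1,13); WM=5
i=7 t=8 v=2: → [1,13); WM=9
i=8 t=14 v=5: → [14,18); WM=9
i=9 t=5 v=8: DROP (t<9-1); WM=9
i=10 t=16 v=2: → [14,20); WM=9
i=11 t=15 v=9: → [14,20); WM=16
i=12 t=12 v=7: DROP (t<16-1); WM=16
i=13 t=17 v=5: → [14,21); WM=16
i=14 t=18 v=7: → [14,22); WM=16
i=15 t=17 v=1: → [14,22); WM=18
i=16 t=17 v=8: → [14,22); WM=18
i=17 t=21 v=1: → [14,25); WM=18
i=18 t=23 v=4: → [14,27); WM=18
i=19 t=23 v=9: → [14,27); WM=23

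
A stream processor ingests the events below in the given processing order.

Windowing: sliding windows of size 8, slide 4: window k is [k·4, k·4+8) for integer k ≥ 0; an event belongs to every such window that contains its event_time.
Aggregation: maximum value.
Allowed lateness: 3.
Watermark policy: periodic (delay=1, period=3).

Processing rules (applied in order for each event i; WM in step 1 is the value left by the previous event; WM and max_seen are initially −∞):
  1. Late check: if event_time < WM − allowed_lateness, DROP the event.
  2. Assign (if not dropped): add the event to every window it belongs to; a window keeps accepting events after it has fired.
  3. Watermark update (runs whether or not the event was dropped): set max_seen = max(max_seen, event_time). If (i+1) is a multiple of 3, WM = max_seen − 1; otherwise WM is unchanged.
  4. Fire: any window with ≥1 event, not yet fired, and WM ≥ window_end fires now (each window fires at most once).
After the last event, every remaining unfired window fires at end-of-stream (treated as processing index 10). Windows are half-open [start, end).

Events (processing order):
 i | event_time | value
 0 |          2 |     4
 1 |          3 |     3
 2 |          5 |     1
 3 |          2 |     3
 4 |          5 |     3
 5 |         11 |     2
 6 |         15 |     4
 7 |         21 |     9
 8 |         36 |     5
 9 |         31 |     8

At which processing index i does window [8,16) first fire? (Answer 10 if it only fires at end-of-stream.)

i=0 t=2 v=4: → [0,8); WM=−∞
i=1 t=3 v=3: → [0,8); WM=−∞
i=2 t=5 v=1: → [4,12),[0,8); WM=4
i=3 t=2 v=3: → [0,8); WM=4
i=4 t=5 v=3: → [4,12),[0,8); WM=4
i=5 t=11 v=2: → [8,16),[4,12); WM=10; [0,8) fires=4
i=6 t=15 v=4: → [12,20),[8,16); WM=10
i=7 t=21 v=9: → [20,28),[16,24); WM=10
i=8 t=36 v=5: → [36,44),[32,40); WM=35; [4,12) fires=3 [8,16) fires=4 [12,20) fires=4 [16,24) fires=9 [20,28) fires=9
i=9 t=31 v=8: DROP (t<35-3); WM=35

8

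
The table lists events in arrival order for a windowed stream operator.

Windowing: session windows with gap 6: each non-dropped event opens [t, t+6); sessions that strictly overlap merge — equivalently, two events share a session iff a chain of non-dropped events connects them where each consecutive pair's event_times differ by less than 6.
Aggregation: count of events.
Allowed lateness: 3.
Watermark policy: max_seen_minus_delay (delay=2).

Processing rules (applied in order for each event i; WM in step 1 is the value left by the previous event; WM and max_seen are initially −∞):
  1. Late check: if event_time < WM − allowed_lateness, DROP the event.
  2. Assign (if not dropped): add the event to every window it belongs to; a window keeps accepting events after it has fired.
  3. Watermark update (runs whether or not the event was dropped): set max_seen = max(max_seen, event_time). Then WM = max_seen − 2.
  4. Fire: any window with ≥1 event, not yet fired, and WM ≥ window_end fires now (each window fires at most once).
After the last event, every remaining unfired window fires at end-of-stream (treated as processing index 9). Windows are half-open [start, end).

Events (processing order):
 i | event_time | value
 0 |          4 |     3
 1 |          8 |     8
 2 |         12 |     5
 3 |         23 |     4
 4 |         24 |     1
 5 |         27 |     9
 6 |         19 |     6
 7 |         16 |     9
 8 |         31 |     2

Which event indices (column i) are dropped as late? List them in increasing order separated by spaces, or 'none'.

6 7

i=0 t=4 v=3: → [4,10); WM=2
i=1 t=8 v=8: → [4,14); WM=6
i=2 t=12 v=5: → [4,18); WM=10
i=3 t=23 v=4: → [23,29); WM=21
i=4 t=24 v=1: → [23,30); WM=22
i=5 t=27 v=9: → [23,33); WM=25
i=6 t=19 v=6: DROP (t<25-3); WM=25
i=7 t=16 v=9: DROP (t<25-3); WM=25
i=8 t=31 v=2: → [23,37); WM=29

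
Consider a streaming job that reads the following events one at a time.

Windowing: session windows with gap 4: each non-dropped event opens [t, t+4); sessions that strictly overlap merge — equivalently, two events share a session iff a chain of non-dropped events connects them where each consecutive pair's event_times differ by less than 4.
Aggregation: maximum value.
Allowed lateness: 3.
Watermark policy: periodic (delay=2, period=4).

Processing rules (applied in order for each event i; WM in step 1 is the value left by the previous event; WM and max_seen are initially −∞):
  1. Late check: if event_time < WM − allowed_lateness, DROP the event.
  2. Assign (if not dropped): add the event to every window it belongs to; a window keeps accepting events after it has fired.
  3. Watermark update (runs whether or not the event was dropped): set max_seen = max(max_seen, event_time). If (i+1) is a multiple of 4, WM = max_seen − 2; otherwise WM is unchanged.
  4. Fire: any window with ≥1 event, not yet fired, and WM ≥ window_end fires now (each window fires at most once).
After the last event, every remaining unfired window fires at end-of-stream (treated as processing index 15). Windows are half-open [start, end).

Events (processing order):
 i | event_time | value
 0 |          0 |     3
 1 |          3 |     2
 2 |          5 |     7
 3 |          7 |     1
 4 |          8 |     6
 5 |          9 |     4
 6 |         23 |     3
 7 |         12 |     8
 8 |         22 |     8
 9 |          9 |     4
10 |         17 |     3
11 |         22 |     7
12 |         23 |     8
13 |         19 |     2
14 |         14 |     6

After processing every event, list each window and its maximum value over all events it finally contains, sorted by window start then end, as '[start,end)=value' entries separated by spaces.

[0,16)=8 [19,27)=8

i=0 t=0 v=3: → [0,4); WM=−∞
i=1 t=3 v=2: → [0,7); WM=−∞
i=2 t=5 v=7: → [0,9); WM=−∞
i=3 t=7 v=1: → [0,11); WM=5
i=4 t=8 v=6: → [0,12); WM=5
i=5 t=9 v=4: → [0,13); WM=5
i=6 t=23 v=3: → [23,27); WM=5
i=7 t=12 v=8: → [0,16); WM=21
i=8 t=22 v=8: → [22,27); WM=21
i=9 t=9 v=4: DROP (t<21-3); WM=21
i=10 t=17 v=3: DROP (t<21-3); WM=21
i=11 t=22 v=7: → [22,27); WM=21
i=12 t=23 v=8: → [22,27); WM=21
i=13 t=19 v=2: → [19,27); WM=21
i=14 t=14 v=6: DROP (t<21-3); WM=21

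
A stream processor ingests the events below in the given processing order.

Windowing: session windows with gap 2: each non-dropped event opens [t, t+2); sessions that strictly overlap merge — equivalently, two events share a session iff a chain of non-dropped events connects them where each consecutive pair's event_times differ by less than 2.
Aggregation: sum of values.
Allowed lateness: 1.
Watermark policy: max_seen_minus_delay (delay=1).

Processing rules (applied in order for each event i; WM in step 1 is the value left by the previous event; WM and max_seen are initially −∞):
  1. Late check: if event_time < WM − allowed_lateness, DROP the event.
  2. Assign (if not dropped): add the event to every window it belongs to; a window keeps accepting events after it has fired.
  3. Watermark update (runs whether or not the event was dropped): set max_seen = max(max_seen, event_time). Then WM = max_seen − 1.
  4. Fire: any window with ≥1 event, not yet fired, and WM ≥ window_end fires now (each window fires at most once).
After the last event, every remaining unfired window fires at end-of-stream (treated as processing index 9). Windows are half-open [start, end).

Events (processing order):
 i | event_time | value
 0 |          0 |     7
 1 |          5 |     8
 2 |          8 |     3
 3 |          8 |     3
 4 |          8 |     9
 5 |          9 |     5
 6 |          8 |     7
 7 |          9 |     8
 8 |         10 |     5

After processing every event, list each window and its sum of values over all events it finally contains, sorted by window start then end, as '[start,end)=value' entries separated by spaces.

[0,2)=7 [5,7)=8 [8,12)=40

i=0 t=0 v=7: → [0,2); WM=-1
i=1 t=5 v=8: → [5,7); WM=4
i=2 t=8 v=3: → [8,10); WM=7
i=3 t=8 v=3: → [8,10); WM=7
i=4 t=8 v=9: → [8,10); WM=7
i=5 t=9 v=5: → [8,11); WM=8
i=6 t=8 v=7: → [8,11); WM=8
i=7 t=9 v=8: → [8,11); WM=8
i=8 t=10 v=5: → [8,12); WM=9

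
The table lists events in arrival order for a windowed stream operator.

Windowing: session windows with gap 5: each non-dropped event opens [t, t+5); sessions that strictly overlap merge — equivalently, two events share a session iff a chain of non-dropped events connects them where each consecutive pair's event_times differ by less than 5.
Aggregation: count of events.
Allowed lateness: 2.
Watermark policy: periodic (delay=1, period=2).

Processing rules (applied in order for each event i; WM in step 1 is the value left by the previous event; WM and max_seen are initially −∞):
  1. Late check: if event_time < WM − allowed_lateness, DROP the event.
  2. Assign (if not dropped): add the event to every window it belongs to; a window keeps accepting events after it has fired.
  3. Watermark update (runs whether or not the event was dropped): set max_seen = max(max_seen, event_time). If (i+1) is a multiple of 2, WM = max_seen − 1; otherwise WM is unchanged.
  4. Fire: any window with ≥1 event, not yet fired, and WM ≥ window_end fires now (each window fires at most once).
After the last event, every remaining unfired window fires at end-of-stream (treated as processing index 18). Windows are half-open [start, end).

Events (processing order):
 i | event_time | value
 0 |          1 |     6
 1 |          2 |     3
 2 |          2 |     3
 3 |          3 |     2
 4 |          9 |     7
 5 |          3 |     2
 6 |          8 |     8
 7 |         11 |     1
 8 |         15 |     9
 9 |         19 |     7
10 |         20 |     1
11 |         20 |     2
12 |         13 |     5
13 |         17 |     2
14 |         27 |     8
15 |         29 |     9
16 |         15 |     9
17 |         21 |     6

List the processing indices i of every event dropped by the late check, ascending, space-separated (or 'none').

12 16 17

i=0 t=1 v=6: → [1,6); WM=−∞
i=1 t=2 v=3: → [1,7); WM=1
i=2 t=2 v=3: → [1,7); WM=1
i=3 t=3 v=2: → [1,8); WM=2
i=4 t=9 v=7: → [9,14); WM=2
i=5 t=3 v=2: → [1,8); WM=8
i=6 t=8 v=8: → [8,14); WM=8
i=7 t=11 v=1: → [8,16); WM=10
i=8 t=15 v=9: → [8,20); WM=10
i=9 t=19 v=7: → [8,24); WM=18
i=10 t=20 v=1: → [8,25); WM=18
i=11 t=20 v=2: → [8,25); WM=19
i=12 t=13 v=5: DROP (t<19-2); WM=19
i=13 t=17 v=2: → [8,25); WM=19
i=14 t=27 v=8: → [27,32); WM=19
i=15 t=29 v=9: → [27,34); WM=28
i=16 t=15 v=9: DROP (t<28-2); WM=28
i=17 t=21 v=6: DROP (t<28-2); WM=28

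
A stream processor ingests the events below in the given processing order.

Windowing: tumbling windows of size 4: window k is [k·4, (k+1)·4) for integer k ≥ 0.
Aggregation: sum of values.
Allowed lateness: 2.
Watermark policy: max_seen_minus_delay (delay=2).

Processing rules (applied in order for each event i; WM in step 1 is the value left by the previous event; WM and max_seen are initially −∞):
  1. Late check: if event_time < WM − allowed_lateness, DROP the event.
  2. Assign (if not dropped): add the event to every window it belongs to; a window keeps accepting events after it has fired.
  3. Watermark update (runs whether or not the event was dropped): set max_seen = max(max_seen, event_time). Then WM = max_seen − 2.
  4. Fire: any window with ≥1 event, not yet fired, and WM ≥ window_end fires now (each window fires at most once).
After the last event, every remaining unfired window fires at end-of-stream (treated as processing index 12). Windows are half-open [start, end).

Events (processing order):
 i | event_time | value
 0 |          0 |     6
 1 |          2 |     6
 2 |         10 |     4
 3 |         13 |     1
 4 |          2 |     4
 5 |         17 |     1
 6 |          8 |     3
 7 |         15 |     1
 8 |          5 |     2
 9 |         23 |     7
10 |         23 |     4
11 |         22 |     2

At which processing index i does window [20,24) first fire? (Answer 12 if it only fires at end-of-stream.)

12

i=0 t=0 v=6: → [0,4); WM=-2
i=1 t=2 v=6: → [0,4); WM=0
i=2 t=10 v=4: → [8,12); WM=8; [0,4) fires=12
i=3 t=13 v=1: → [12,16); WM=11
i=4 t=2 v=4: DROP (t<11-2); WM=11
i=5 t=17 v=1: → [16,20); WM=15; [8,12) fires=4
i=6 t=8 v=3: DROP (t<15-2); WM=15
i=7 t=15 v=1: → [12,16); WM=15
i=8 t=5 v=2: DROP (t<15-2); WM=15
i=9 t=23 v=7: → [20,24); WM=21; [12,16) fires=2 [16,20) fires=1
i=10 t=23 v=4: → [20,24); WM=21
i=11 t=22 v=2: → [20,24); WM=21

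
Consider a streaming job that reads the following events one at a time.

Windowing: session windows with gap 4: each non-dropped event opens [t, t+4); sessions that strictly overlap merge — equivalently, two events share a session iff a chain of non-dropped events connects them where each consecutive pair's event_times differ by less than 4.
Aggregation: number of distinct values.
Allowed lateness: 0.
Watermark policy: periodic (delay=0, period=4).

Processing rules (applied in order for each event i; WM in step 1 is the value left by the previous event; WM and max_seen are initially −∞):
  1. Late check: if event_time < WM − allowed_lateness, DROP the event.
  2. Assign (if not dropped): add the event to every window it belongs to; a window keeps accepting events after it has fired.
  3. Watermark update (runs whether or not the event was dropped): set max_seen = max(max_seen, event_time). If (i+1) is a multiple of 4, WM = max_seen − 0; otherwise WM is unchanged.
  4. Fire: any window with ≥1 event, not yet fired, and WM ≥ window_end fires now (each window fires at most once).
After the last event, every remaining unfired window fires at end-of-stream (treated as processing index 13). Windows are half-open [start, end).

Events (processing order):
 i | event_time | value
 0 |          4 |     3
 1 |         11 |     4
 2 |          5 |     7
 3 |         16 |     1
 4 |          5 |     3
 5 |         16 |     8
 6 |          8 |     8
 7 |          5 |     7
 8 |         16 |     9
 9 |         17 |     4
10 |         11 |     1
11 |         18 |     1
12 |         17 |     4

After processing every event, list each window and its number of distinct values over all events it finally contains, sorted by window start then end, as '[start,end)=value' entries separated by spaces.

[4,9)=2 [11,15)=1 [16,22)=4

i=0 t=4 v=3: → [4,8); WM=−∞
i=1 t=11 v=4: → [11,15); WM=−∞
i=2 t=5 v=7: → [4,9); WM=−∞
i=3 t=16 v=1: → [16,20); WM=16
i=4 t=5 v=3: DROP (t<16-0); WM=16
i=5 t=16 v=8: → [16,20); WM=16
i=6 t=8 v=8: DROP (t<16-0); WM=16
i=7 t=5 v=7: DROP (t<16-0); WM=16
i=8 t=16 v=9: → [16,20); WM=16
i=9 t=17 v=4: → [16,21); WM=16
i=10 t=11 v=1: DROP (t<16-0); WM=16
i=11 t=18 v=1: → [16,22); WM=18
i=12 t=17 v=4: DROP (t<18-0); WM=18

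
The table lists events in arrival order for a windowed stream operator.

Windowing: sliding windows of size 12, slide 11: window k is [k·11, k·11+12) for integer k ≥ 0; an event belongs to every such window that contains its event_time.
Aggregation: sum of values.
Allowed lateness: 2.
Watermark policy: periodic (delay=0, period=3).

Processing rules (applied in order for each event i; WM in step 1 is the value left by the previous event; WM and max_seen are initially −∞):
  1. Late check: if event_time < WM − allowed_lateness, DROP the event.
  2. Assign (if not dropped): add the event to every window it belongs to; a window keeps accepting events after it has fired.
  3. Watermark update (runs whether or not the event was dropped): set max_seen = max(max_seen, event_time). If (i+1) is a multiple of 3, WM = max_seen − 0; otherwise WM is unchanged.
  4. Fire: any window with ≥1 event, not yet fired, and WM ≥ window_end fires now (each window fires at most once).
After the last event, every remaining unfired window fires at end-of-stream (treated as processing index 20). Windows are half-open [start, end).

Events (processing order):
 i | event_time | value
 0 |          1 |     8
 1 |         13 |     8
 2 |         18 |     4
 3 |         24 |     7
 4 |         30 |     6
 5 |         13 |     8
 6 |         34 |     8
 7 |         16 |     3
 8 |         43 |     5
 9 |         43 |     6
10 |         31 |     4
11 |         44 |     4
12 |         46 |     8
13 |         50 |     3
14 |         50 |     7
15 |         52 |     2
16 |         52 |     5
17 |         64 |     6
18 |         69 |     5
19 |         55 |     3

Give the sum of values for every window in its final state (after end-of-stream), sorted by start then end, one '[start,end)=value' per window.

i=0 t=1 v=8: → [0,12); WM=−∞
i=1 t=13 v=8: → [11,23); WM=−∞
i=2 t=18 v=4: → [11,23); WM=18; [0,12) fires=8
i=3 t=24 v=7: → [22,34); WM=18
i=4 t=30 v=6: → [22,34); WM=18
i=5 t=13 v=8: DROP (t<18-2); WM=30; [11,23) fires=12
i=6 t=34 v=8: → [33,45); WM=30
i=7 t=16 v=3: DROP (t<30-2); WM=30
i=8 t=43 v=5: → [33,45); WM=43; [22,34) fires=13
i=9 t=43 v=6: → [33,45); WM=43
i=10 t=31 v=4: DROP (t<43-2); WM=43
i=11 t=44 v=4: → [44,56),[33,45); WM=44
i=12 t=46 v=8: → [44,56); WM=44
i=13 t=50 v=3: → [44,56); WM=44
i=14 t=50 v=7: → [44,56); WM=50; [33,45) fires=23
i=15 t=52 v=2: → [44,56); WM=50
i=16 t=52 v=5: → [44,56); WM=50
i=17 t=64 v=6: → [55,67); WM=64; [44,56) fires=29
i=18 t=69 v=5: → [66,78); WM=64
i=19 t=55 v=3: DROP (t<64-2); WM=64

[0,12)=8 [11,23)=12 [22,34)=13 [33,45)=23 [44,56)=29 [55,67)=6 [66,78)=5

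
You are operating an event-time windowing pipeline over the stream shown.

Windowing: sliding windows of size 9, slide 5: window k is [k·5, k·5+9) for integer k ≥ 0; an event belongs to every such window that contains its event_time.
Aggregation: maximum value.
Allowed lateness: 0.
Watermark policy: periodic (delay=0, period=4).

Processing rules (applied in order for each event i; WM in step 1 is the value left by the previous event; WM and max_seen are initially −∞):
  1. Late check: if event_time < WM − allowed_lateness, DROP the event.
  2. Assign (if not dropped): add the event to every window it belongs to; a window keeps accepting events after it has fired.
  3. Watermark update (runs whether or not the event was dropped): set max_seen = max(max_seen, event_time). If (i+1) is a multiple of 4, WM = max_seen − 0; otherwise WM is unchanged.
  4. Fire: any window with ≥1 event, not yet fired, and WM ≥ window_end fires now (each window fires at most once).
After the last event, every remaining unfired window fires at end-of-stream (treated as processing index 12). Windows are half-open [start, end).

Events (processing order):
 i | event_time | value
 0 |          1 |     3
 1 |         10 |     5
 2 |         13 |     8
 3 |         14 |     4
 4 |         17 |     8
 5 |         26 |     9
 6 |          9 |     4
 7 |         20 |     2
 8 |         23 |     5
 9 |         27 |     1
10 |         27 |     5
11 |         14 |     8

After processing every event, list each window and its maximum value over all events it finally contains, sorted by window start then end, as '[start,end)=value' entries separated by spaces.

[0,9)=3 [5,14)=8 [10,19)=8 [15,24)=8 [20,29)=9 [25,34)=9

i=0 t=1 v=3: → [0,9); WM=−∞
i=1 t=10 v=5: → [10,19),[5,14); WM=−∞
i=2 t=13 v=8: → [10,19),[5,14); WM=−∞
i=3 t=14 v=4: → [10,19); WM=14; [0,9) fires=3 [5,14) fires=8
i=4 t=17 v=8: → [15,24),[10,19); WM=14
i=5 t=26 v=9: → [25,34),[20,29); WM=14
i=6 t=9 v=4: DROP (t<14-0); WM=14
i=7 t=20 v=2: → [20,29),[15,24); WM=26; [10,19) fires=8 [15,24) fires=8
i=8 t=23 v=5: DROP (t<26-0); WM=26
i=9 t=27 v=1: → [25,34),[20,29); WM=26
i=10 t=27 v=5: → [25,34),[20,29); WM=26
i=11 t=14 v=8: DROP (t<26-0); WM=27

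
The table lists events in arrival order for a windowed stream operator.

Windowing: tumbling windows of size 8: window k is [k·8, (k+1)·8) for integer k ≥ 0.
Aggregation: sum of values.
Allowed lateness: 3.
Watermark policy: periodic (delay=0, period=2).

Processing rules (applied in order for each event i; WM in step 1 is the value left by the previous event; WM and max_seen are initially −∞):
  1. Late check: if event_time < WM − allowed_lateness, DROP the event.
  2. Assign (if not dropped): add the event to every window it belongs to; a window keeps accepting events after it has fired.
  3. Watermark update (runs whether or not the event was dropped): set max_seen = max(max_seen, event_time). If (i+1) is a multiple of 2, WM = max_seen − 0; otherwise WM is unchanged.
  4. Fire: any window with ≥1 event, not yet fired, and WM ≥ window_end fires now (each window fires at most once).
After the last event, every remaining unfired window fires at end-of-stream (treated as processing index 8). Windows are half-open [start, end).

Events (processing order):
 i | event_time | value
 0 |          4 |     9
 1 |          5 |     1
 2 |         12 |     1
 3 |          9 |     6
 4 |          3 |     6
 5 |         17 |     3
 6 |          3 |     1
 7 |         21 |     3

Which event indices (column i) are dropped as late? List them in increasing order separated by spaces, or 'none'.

i=0 t=4 v=9: → [0,8); WM=−∞
i=1 t=5 v=1: → [0,8); WM=5
i=2 t=12 v=1: → [8,16); WM=5
i=3 t=9 v=6: → [8,16); WM=12; [0,8) fires=10
i=4 t=3 v=6: DROP (t<12-3); WM=12
i=5 t=17 v=3: → [16,24); WM=17; [8,16) fires=7
i=6 t=3 v=1: DROP (t<17-3); WM=17
i=7 t=21 v=3: → [16,24); WM=21

4 6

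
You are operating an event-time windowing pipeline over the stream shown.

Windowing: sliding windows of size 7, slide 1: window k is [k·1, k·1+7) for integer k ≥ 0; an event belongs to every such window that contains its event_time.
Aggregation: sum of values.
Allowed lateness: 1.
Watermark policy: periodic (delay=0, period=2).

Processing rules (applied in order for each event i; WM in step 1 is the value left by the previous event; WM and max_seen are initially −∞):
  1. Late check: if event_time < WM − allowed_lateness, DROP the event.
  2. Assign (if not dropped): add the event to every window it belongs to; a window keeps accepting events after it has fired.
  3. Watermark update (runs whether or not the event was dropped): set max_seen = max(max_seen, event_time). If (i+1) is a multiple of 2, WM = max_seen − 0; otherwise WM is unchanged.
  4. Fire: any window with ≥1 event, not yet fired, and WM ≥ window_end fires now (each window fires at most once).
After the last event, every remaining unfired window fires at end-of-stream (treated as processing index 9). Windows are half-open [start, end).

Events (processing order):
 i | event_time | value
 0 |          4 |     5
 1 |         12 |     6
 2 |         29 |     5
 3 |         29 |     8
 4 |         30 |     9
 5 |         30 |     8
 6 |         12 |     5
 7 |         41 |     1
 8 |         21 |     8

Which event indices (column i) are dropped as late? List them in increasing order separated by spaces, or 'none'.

i=0 t=4 v=5: → [4,11),[3,10),[2,9),[1,8),[0,7); WM=−∞
i=1 t=12 v=6: → [12,19),[11,18),[10,17),[9,16),[8,15),[7,14),[6,13); WM=12; [0,7) fires=5 [1,8) fires=5 [2,9) fires=5 [3,10) fires=5 [4,11) fires=5
i=2 t=29 v=5: → [29,36),[28,35),[27,34),[26,33),[25,32),[24,31),[23,30); WM=12
i=3 t=29 v=8: → [29,36),[28,35),[27,34),[26,33),[25,32),[24,31),[23,30); WM=29; [6,13) fires=6 [7,14) fires=6 [8,15) fires=6 [9,16) fires=6 [10,17) fires=6 [11,18) fires=6 [12,19) fires=6
i=4 t=30 v=9: → [30,37),[29,36),[28,35),[27,34),[26,33),[25,32),[24,31); WM=29
i=5 t=30 v=8: → [30,37),[29,36),[28,35),[27,34),[26,33),[25,32),[24,31); WM=30; [23,30) fires=13
i=6 t=12 v=5: DROP (t<30-1); WM=30
i=7 t=41 v=1: → [41,48),[40,47),[39,46),[38,45),[37,44),[36,43),[35,42); WM=41; [24,31) fires=30 [25,32) fires=30 [26,33) fires=30 [27,34) fires=30 [28,35) fires=30 [29,36) fires=30 [30,37) fires=17
i=8 t=21 v=8: DROP (t<41-1); WM=41

6 8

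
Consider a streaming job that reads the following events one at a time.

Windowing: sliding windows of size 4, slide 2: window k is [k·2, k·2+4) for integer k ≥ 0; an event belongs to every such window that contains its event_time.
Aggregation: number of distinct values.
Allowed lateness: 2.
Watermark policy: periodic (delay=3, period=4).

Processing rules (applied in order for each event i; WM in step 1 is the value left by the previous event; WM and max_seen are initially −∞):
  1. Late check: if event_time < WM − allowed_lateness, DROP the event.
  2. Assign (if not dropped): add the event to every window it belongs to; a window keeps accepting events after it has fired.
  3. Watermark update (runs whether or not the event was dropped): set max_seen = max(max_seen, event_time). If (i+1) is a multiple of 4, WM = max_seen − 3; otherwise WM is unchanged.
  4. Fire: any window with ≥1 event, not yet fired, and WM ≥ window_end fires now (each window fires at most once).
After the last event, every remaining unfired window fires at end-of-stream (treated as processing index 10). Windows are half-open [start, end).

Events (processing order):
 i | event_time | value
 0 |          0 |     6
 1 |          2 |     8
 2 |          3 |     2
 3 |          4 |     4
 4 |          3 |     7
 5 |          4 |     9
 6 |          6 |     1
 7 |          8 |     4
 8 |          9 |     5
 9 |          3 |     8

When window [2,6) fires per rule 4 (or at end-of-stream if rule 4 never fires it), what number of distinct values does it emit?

5

i=0 t=0 v=6: → [0,4); WM=−∞
i=1 t=2 v=8: → [2,6),[0,4); WM=−∞
i=2 t=3 v=2: → [2,6),[0,4); WM=−∞
i=3 t=4 v=4: → [4,8),[2,6); WM=1
i=4 t=3 v=7: → [2,6),[0,4); WM=1
i=5 t=4 v=9: → [4,8),[2,6); WM=1
i=6 t=6 v=1: → [6,10),[4,8); WM=1
i=7 t=8 v=4: → [8,12),[6,10); WM=5; [0,4) fires=4
i=8 t=9 v=5: → [8,12),[6,10); WM=5
i=9 t=3 v=8: → [2,6),[0,4); WM=5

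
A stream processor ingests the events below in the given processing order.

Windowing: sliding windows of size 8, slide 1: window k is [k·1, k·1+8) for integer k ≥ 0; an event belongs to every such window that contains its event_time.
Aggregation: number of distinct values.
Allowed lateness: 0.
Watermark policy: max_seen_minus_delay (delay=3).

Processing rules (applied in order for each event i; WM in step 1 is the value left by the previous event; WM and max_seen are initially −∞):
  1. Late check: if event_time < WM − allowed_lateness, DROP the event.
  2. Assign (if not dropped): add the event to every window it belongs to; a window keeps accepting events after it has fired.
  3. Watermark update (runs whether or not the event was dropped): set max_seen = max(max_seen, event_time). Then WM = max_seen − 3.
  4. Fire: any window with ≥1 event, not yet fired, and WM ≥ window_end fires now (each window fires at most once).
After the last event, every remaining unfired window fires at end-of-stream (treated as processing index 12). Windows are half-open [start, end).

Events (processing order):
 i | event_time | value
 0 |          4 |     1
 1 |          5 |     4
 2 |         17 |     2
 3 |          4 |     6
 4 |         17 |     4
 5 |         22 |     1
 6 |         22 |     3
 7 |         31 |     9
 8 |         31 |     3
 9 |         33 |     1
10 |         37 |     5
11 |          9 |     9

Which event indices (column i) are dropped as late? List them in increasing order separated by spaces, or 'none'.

i=0 t=4 v=1: → [4,12),[3,11),[2,10),[1,9),[0,8); WM=1
i=1 t=5 v=4: → [5,13),[4,12),[3,11),[2,10),[1,9),[0,8); WM=2
i=2 t=17 v=2: → [17,25),[16,24),[15,23),[14,22),[13,21),[12,20),[11,19),[10,18); WM=14; [0,8) fires=2 [1,9) fires=2 [2,10) fires=2 [3,11) fires=2 [4,12) fires=2 [5,13) fires=1
i=3 t=4 v=6: DROP (t<14-0); WM=14
i=4 t=17 v=4: → [17,25),[16,24),[15,23),[14,22),[13,21),[12,20),[11,19),[10,18); WM=14
i=5 t=22 v=1: → [22,30),[21,29),[20,28),[19,27),[18,26),[17,25),[16,24),[15,23); WM=19; [10,18) fires=2 [11,19) fires=2
i=6 t=22 v=3: → [22,30),[21,29),[20,28),[19,27),[18,26),[17,25),[16,24),[15,23); WM=19
i=7 t=31 v=9: → [31,39),[30,38),[29,37),[28,36),[27,35),[26,34),[25,33),[24,32); WM=28; [12,20) fires=2 [13,21) fires=2 [14,22) fires=2 [15,23) fires=4 [16,24) fires=4 [17,25) fires=4 [18,26) fires=2 [19,27) fires=2 [20,28) fires=2
i=8 t=31 v=3: → [31,39),[30,38),[29,37),[28,36),[27,35),[26,34),[25,33),[24,32); WM=28
i=9 t=33 v=1: → [33,41),[32,40),[31,39),[30,38),[29,37),[28,36),[27,35),[26,34); WM=30; [21,29) fires=2 [22,30) fires=2
i=10 t=37 v=5: → [37,45),[36,44),[35,43),[34,42),[33,41),[32,40),[31,39),[30,38); WM=34; [24,32) fires=2 [25,33) fires=2 [26,34) fires=3
i=11 t=9 v=9: DROP (t<34-0); WM=34

3 11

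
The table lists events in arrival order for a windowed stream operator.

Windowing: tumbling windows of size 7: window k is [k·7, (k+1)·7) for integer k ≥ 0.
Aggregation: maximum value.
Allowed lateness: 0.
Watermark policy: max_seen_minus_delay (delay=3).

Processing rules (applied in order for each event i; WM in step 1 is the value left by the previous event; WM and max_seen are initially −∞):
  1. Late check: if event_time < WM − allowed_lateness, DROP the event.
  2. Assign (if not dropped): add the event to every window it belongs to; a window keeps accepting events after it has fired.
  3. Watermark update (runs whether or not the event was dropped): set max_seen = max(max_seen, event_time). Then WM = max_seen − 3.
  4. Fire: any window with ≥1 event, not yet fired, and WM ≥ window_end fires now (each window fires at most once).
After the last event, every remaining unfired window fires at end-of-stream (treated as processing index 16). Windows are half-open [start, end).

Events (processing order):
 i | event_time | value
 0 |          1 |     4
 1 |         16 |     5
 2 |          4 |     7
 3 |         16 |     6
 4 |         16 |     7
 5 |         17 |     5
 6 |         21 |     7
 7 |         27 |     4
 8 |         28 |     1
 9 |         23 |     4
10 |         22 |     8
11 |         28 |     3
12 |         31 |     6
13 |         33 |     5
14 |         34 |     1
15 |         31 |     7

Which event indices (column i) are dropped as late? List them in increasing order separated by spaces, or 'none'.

2 9 10

i=0 t=1 v=4: → [0,7); WM=-2
i=1 t=16 v=5: → [14,21); WM=13; [0,7) fires=4
i=2 t=4 v=7: DROP (t<13-0); WM=13
i=3 t=16 v=6: → [14,21); WM=13
i=4 t=16 v=7: → [14,21); WM=13
i=5 t=17 v=5: → [14,21); WM=14
i=6 t=21 v=7: → [21,28); WM=18
i=7 t=27 v=4: → [21,28); WM=24; [14,21) fires=7
i=8 t=28 v=1: → [28,35); WM=25
i=9 t=23 v=4: DROP (t<25-0); WM=25
i=10 t=22 v=8: DROP (t<25-0); WM=25
i=11 t=28 v=3: → [28,35); WM=25
i=12 t=31 v=6: → [28,35); WM=28; [21,28) fires=7
i=13 t=33 v=5: → [28,35); WM=30
i=14 t=34 v=1: → [28,35); WM=31
i=15 t=31 v=7: → [28,35); WM=31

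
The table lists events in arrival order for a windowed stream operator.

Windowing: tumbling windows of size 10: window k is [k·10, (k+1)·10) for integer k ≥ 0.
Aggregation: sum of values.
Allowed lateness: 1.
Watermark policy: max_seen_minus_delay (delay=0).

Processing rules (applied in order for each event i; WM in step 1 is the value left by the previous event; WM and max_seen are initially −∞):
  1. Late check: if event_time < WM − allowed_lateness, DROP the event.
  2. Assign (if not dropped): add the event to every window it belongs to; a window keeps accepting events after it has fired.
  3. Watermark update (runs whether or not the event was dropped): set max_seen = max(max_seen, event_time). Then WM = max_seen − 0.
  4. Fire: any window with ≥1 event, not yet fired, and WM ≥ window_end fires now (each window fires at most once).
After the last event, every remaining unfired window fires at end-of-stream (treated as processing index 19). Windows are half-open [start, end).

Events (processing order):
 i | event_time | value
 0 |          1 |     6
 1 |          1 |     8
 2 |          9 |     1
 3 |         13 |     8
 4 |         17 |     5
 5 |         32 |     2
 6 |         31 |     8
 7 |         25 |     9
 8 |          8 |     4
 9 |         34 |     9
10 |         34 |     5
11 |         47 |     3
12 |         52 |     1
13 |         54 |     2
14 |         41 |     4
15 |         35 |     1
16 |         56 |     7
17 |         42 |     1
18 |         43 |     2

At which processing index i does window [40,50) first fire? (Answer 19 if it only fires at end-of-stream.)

i=0 t=1 v=6: → [0,10); WM=1
i=1 t=1 v=8: → [0,10); WM=1
i=2 t=9 v=1: → [0,10); WM=9
i=3 t=13 v=8: → [10,20); WM=13; [0,10) fires=15
i=4 t=17 v=5: → [10,20); WM=17
i=5 t=32 v=2: → [30,40); WM=32; [10,20) fires=13
i=6 t=31 v=8: → [30,40); WM=32
i=7 t=25 v=9: DROP (t<32-1); WM=32
i=8 t=8 v=4: DROP (t<32-1); WM=32
i=9 t=34 v=9: → [30,40); WM=34
i=10 t=34 v=5: → [30,40); WM=34
i=11 t=47 v=3: → [40,50); WM=47; [30,40) fires=24
i=12 t=52 v=1: → [50,60); WM=52; [40,50) fires=3
i=13 t=54 v=2: → [50,60); WM=54
i=14 t=41 v=4: DROP (t<54-1); WM=54
i=15 t=35 v=1: DROP (t<54-1); WM=54
i=16 t=56 v=7: → [50,60); WM=56
i=17 t=42 v=1: DROP (t<56-1); WM=56
i=18 t=43 v=2: DROP (t<56-1); WM=56

12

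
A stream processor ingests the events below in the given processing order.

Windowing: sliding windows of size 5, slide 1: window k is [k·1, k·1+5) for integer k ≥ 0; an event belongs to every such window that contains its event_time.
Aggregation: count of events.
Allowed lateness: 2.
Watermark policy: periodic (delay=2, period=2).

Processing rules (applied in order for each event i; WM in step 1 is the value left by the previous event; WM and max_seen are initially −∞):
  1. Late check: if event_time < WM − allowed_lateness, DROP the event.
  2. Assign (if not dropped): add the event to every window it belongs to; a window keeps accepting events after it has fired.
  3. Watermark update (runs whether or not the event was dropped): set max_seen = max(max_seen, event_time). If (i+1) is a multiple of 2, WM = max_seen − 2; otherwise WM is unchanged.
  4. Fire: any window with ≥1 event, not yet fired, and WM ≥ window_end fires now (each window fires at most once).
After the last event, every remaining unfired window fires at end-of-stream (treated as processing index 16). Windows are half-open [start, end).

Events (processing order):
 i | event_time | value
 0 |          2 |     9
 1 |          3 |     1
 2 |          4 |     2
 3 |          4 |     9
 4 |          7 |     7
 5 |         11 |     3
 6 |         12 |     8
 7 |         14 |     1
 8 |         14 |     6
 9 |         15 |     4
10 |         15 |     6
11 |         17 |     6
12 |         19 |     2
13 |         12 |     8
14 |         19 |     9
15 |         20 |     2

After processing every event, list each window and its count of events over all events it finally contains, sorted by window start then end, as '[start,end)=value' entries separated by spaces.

[0,5)=4 [1,6)=4 [2,7)=4 [3,8)=4 [4,9)=3 [5,10)=1 [6,11)=1 [7,12)=2 [8,13)=2 [9,14)=2 [10,15)=4 [11,16)=6 [12,17)=5 [13,18)=5 [14,19)=5 [15,20)=5 [16,21)=4 [17,22)=4 [18,23)=3 [19,24)=3 [20,25)=1

i=0 t=2 v=9: → [2,7),[1,6),[0,5); WM=−∞
i=1 t=3 v=1: → [3,8),[2,7),[1,6),[0,5); WM=1
i=2 t=4 v=2: → [4,9),[3,8),[2,7),[1,6),[0,5); WM=1
i=3 t=4 v=9: → [4,9),[3,8),[2,7),[1,6),[0,5); WM=2
i=4 t=7 v=7: → [7,12),[6,11),[5,10),[4,9),[3,8); WM=2
i=5 t=11 v=3: → [11,16),[10,15),[9,14),[8,13),[7,12); WM=9; [0,5) fires=4 [1,6) fires=4 [2,7) fires=4 [3,8) fires=4 [4,9) fires=3
i=6 t=12 v=8: → [12,17),[11,16),[10,15),[9,14),[8,13); WM=9
i=7 t=14 v=1: → [14,19),[13,18),[12,17),[11,16),[10,15); WM=12; [5,10) fires=1 [6,11) fires=1 [7,12) fires=2
i=8 t=14 v=6: → [14,19),[13,18),[12,17),[11,16),[10,15); WM=12
i=9 t=15 v=4: → [15,20),[14,19),[13,18),[12,17),[11,16); WM=13; [8,13) fires=2
i=10 t=15 v=6: → [15,20),[14,19),[13,18),[12,17),[11,16); WM=13
i=11 t=17 v=6: → [17,22),[16,21),[15,20),[14,19),[13,18); WM=15; [9,14) fires=2 [10,15) fires=4
i=12 t=19 v=2: → [19,24),[18,23),[17,22),[16,21),[15,20); WM=15
i=13 t=12 v=8: DROP (t<15-2); WM=17; [11,16) fires=6 [12,17) fires=5
i=14 t=19 v=9: → [19,24),[18,23),[17,22),[16,21),[15,20); WM=17
i=15 t=20 v=2: → [20,25),[19,24),[18,23),[17,22),[16,21); WM=18; [13,18) fires=5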